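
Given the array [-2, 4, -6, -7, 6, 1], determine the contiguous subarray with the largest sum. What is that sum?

Using Kadane's algorithm on [-2, 4, -6, -7, 6, 1]:

Scanning through the array:
Position 1 (value 4): max_ending_here = 4, max_so_far = 4
Position 2 (value -6): max_ending_here = -2, max_so_far = 4
Position 3 (value -7): max_ending_here = -7, max_so_far = 4
Position 4 (value 6): max_ending_here = 6, max_so_far = 6
Position 5 (value 1): max_ending_here = 7, max_so_far = 7

Maximum subarray: [6, 1]
Maximum sum: 7

The maximum subarray is [6, 1] with sum 7. This subarray runs from index 4 to index 5.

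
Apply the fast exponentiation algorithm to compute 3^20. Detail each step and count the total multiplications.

Computing 3^20 by squaring (build up from 3^1; each line after the first costs one multiplication):

3^1 = 3
3^2 = (3^1)^2 = 3^2 = 9
3^4 = (3^2)^2 = 9^2 = 81
3^5 = 3 * 3^4 = 3 * 81 = 243
3^10 = (3^5)^2 = 243^2 = 59049
3^20 = (3^10)^2 = 59049^2 = 3486784401

Result: 3486784401
Multiplications needed: 5 (5 lines after 3^1)

3^20 = 3486784401. Using exponentiation by squaring, this requires 5 multiplications. The key idea: if the exponent is even, square the half-power; if odd, multiply by the base once.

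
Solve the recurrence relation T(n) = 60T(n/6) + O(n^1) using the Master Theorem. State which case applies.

Master Theorem for T(n) = 60T(n/6) + O(n^1):

a = 60, b = 6, c = 1
log_b(a) = log_6(60) = 2.2851

Case 1: c = 1 < log_6(60) = 2.2851
T(n) = O(n^(log_6 60))

For T(n) = 60T(n/6) + O(n^1): log_6(60) = 2.2851. This is Case 1 of the Master Theorem (c < log_b(a), work dominated by leaves), giving O(n^(log_6 60)).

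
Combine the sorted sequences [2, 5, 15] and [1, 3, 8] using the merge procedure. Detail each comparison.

Merging process:

Compare 2 vs 1: take 1 from right. Merged: [1]
Compare 2 vs 3: take 2 from left. Merged: [1, 2]
Compare 5 vs 3: take 3 from right. Merged: [1, 2, 3]
Compare 5 vs 8: take 5 from left. Merged: [1, 2, 3, 5]
Compare 15 vs 8: take 8 from right. Merged: [1, 2, 3, 5, 8]
Append remaining from left: [15]. Merged: [1, 2, 3, 5, 8, 15]

Final merged array: [1, 2, 3, 5, 8, 15]
Total comparisons: 5

The merged array is [1, 2, 3, 5, 8, 15], requiring 5 comparisons. The merge step runs in O(n) time where n is the total number of elements.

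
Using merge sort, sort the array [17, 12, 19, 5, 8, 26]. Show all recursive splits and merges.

Merge sort trace:

Split: [17, 12, 19, 5, 8, 26] -> [17, 12, 19] and [5, 8, 26]
  Split: [17, 12, 19] -> [17] and [12, 19]
    Split: [12, 19] -> [12] and [19]
    Merge: [12] + [19] -> [12, 19]
  Merge: [17] + [12, 19] -> [12, 17, 19]
  Split: [5, 8, 26] -> [5] and [8, 26]
    Split: [8, 26] -> [8] and [26]
    Merge: [8] + [26] -> [8, 26]
  Merge: [5] + [8, 26] -> [5, 8, 26]
Merge: [12, 17, 19] + [5, 8, 26] -> [5, 8, 12, 17, 19, 26]

Final sorted array: [5, 8, 12, 17, 19, 26]

The merge sort proceeds by recursively splitting the array and merging sorted halves.
After all merges, the sorted array is [5, 8, 12, 17, 19, 26].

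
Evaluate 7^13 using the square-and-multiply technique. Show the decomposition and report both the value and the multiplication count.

Computing 7^13 by squaring (build up from 7^1; each line after the first costs one multiplication):

7^1 = 7
7^2 = (7^1)^2 = 7^2 = 49
7^3 = 7 * 7^2 = 7 * 49 = 343
7^6 = (7^3)^2 = 343^2 = 117649
7^12 = (7^6)^2 = 117649^2 = 13841287201
7^13 = 7 * 7^12 = 7 * 13841287201 = 96889010407

Result: 96889010407
Multiplications needed: 5 (5 lines after 7^1)

7^13 = 96889010407. Using exponentiation by squaring, this requires 5 multiplications. The key idea: if the exponent is even, square the half-power; if odd, multiply by the base once.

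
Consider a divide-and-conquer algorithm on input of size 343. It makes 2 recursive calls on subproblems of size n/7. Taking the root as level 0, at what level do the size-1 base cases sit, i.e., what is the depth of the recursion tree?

For divide and conquer with division factor 7:

Problem sizes at each level:
Level 0: 343
Level 1: 49
Level 2: 7
Level 3: 1

The root is level 0 and the size-1 base case is level 3 (the tree spans levels 0 through 3, i.e. 4 levels counting the root), so the depth is the number of divisions: log_7(343) = 3

The recursion tree depth is log_7(343) = 3. At each level, the problem size is divided by 7, so it takes 3 divisions to reduce to a base case of size 1. The algorithm makes 2 recursive calls at each level.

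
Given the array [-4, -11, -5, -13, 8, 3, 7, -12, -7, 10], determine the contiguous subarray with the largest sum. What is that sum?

Using Kadane's algorithm on [-4, -11, -5, -13, 8, 3, 7, -12, -7, 10]:

Scanning through the array:
Position 1 (value -11): max_ending_here = -11, max_so_far = -4
Position 2 (value -5): max_ending_here = -5, max_so_far = -4
Position 3 (value -13): max_ending_here = -13, max_so_far = -4
Position 4 (value 8): max_ending_here = 8, max_so_far = 8
Position 5 (value 3): max_ending_here = 11, max_so_far = 11
Position 6 (value 7): max_ending_here = 18, max_so_far = 18
Position 7 (value -12): max_ending_here = 6, max_so_far = 18
Position 8 (value -7): max_ending_here = -1, max_so_far = 18
Position 9 (value 10): max_ending_here = 10, max_so_far = 18

Maximum subarray: [8, 3, 7]
Maximum sum: 18

The maximum subarray is [8, 3, 7] with sum 18. This subarray runs from index 4 to index 6.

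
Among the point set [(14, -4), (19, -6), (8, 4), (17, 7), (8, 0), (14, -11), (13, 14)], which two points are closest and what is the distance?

Computing all pairwise distances among 7 points:

d((14, -4), (19, -6)) = 5.3852
d((14, -4), (8, 4)) = 10.0
d((14, -4), (17, 7)) = 11.4018
d((14, -4), (8, 0)) = 7.2111
d((14, -4), (14, -11)) = 7.0
d((14, -4), (13, 14)) = 18.0278
d((19, -6), (8, 4)) = 14.8661
d((19, -6), (17, 7)) = 13.1529
d((19, -6), (8, 0)) = 12.53
d((19, -6), (14, -11)) = 7.0711
d((19, -6), (13, 14)) = 20.8806
d((8, 4), (17, 7)) = 9.4868
d((8, 4), (8, 0)) = 4.0 <-- minimum
d((8, 4), (14, -11)) = 16.1555
d((8, 4), (13, 14)) = 11.1803
d((17, 7), (8, 0)) = 11.4018
d((17, 7), (14, -11)) = 18.2483
d((17, 7), (13, 14)) = 8.0623
d((8, 0), (14, -11)) = 12.53
d((8, 0), (13, 14)) = 14.8661
d((14, -11), (13, 14)) = 25.02

Closest pair: (8, 4) and (8, 0) with distance 4.0

The closest pair is (8, 4) and (8, 0) with Euclidean distance 4.0. For 7 points, brute-force pairwise comparison is shown above. For large n, the divide-and-conquer algorithm (sort by x, recurse on halves, check the dividing strip) achieves O(n log n).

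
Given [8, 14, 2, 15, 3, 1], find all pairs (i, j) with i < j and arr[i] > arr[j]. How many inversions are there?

Finding inversions in [8, 14, 2, 15, 3, 1]:

(0, 2): arr[0]=8 > arr[2]=2
(0, 4): arr[0]=8 > arr[4]=3
(0, 5): arr[0]=8 > arr[5]=1
(1, 2): arr[1]=14 > arr[2]=2
(1, 4): arr[1]=14 > arr[4]=3
(1, 5): arr[1]=14 > arr[5]=1
(2, 5): arr[2]=2 > arr[5]=1
(3, 4): arr[3]=15 > arr[4]=3
(3, 5): arr[3]=15 > arr[5]=1
(4, 5): arr[4]=3 > arr[5]=1

Total inversions: 10

The array has 10 inversion(s): (0,2), (0,4), (0,5), (1,2), (1,4), (1,5), (2,5), (3,4), (3,5), (4,5). Each pair (i,j) satisfies i < j and arr[i] > arr[j].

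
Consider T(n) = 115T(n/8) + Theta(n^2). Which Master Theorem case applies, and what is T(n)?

Master Theorem for T(n) = 115T(n/8) + O(n^2):

a = 115, b = 8, c = 2
log_b(a) = log_8(115) = 2.2818

Case 1: c = 2 < log_8(115) = 2.2818
T(n) = O(n^(log_8 115))

For T(n) = 115T(n/8) + O(n^2): log_8(115) = 2.2818. This is Case 1 of the Master Theorem (c < log_b(a), work dominated by leaves), giving O(n^(log_8 115)).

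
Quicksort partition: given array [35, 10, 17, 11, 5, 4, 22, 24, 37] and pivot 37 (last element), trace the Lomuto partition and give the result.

Lomuto partition with pivot = 37:

Initial array: [35, 10, 17, 11, 5, 4, 22, 24, 37]

arr[0]=35 <= 37: swap with position 0, array becomes [35, 10, 17, 11, 5, 4, 22, 24, 37]
arr[1]=10 <= 37: swap with position 1, array becomes [35, 10, 17, 11, 5, 4, 22, 24, 37]
arr[2]=17 <= 37: swap with position 2, array becomes [35, 10, 17, 11, 5, 4, 22, 24, 37]
arr[3]=11 <= 37: swap with position 3, array becomes [35, 10, 17, 11, 5, 4, 22, 24, 37]
arr[4]=5 <= 37: swap with position 4, array becomes [35, 10, 17, 11, 5, 4, 22, 24, 37]
arr[5]=4 <= 37: swap with position 5, array becomes [35, 10, 17, 11, 5, 4, 22, 24, 37]
arr[6]=22 <= 37: swap with position 6, array becomes [35, 10, 17, 11, 5, 4, 22, 24, 37]
arr[7]=24 <= 37: swap with position 7, array becomes [35, 10, 17, 11, 5, 4, 22, 24, 37]

Place pivot at position 8: [35, 10, 17, 11, 5, 4, 22, 24, 37]
Pivot position: 8

After partitioning with pivot 37, the array becomes [35, 10, 17, 11, 5, 4, 22, 24, 37]. The pivot is placed at index 8. All elements to the left of the pivot are <= 37, and all elements to the right are > 37.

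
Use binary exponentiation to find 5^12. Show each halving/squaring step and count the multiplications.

Computing 5^12 by squaring (build up from 5^1; each line after the first costs one multiplication):

5^1 = 5
5^2 = (5^1)^2 = 5^2 = 25
5^3 = 5 * 5^2 = 5 * 25 = 125
5^6 = (5^3)^2 = 125^2 = 15625
5^12 = (5^6)^2 = 15625^2 = 244140625

Result: 244140625
Multiplications needed: 4 (4 lines after 5^1)

5^12 = 244140625. Using exponentiation by squaring, this requires 4 multiplications. The key idea: if the exponent is even, square the half-power; if odd, multiply by the base once.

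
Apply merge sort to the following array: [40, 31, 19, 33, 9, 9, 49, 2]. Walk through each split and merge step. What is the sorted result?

Merge sort trace:

Split: [40, 31, 19, 33, 9, 9, 49, 2] -> [40, 31, 19, 33] and [9, 9, 49, 2]
  Split: [40, 31, 19, 33] -> [40, 31] and [19, 33]
    Split: [40, 31] -> [40] and [31]
    Merge: [40] + [31] -> [31, 40]
    Split: [19, 33] -> [19] and [33]
    Merge: [19] + [33] -> [19, 33]
  Merge: [31, 40] + [19, 33] -> [19, 31, 33, 40]
  Split: [9, 9, 49, 2] -> [9, 9] and [49, 2]
    Split: [9, 9] -> [9] and [9]
    Merge: [9] + [9] -> [9, 9]
    Split: [49, 2] -> [49] and [2]
    Merge: [49] + [2] -> [2, 49]
  Merge: [9, 9] + [2, 49] -> [2, 9, 9, 49]
Merge: [19, 31, 33, 40] + [2, 9, 9, 49] -> [2, 9, 9, 19, 31, 33, 40, 49]

Final sorted array: [2, 9, 9, 19, 31, 33, 40, 49]

The merge sort proceeds by recursively splitting the array and merging sorted halves.
After all merges, the sorted array is [2, 9, 9, 19, 31, 33, 40, 49].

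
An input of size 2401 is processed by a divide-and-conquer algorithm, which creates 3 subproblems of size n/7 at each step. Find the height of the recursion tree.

For divide and conquer with division factor 7:

Problem sizes at each level:
Level 0: 2401
Level 1: 343
Level 2: 49
Level 3: 7
Level 4: 1

The root is level 0 and the size-1 base case is level 4 (the tree spans levels 0 through 4, i.e. 5 levels counting the root), so the depth is the number of divisions: log_7(2401) = 4

The recursion tree depth is log_7(2401) = 4. At each level, the problem size is divided by 7, so it takes 4 divisions to reduce to a base case of size 1. The algorithm makes 3 recursive calls at each level.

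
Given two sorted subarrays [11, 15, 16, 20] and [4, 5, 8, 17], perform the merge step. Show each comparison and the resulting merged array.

Merging process:

Compare 11 vs 4: take 4 from right. Merged: [4]
Compare 11 vs 5: take 5 from right. Merged: [4, 5]
Compare 11 vs 8: take 8 from right. Merged: [4, 5, 8]
Compare 11 vs 17: take 11 from left. Merged: [4, 5, 8, 11]
Compare 15 vs 17: take 15 from left. Merged: [4, 5, 8, 11, 15]
Compare 16 vs 17: take 16 from left. Merged: [4, 5, 8, 11, 15, 16]
Compare 20 vs 17: take 17 from right. Merged: [4, 5, 8, 11, 15, 16, 17]
Append remaining from left: [20]. Merged: [4, 5, 8, 11, 15, 16, 17, 20]

Final merged array: [4, 5, 8, 11, 15, 16, 17, 20]
Total comparisons: 7

The merged array is [4, 5, 8, 11, 15, 16, 17, 20], requiring 7 comparisons. The merge step runs in O(n) time where n is the total number of elements.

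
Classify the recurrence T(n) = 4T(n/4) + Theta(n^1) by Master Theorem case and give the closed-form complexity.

Master Theorem for T(n) = 4T(n/4) + O(n^1):

a = 4, b = 4, c = 1
log_b(a) = log_4(4) = 1.0000

Case 2: c = 1 = log_4(4) = 1.0000
T(n) = O(n^1 log n) = O(n log n)

For T(n) = 4T(n/4) + O(n^1): log_4(4) = 1.0000. This is Case 2 of the Master Theorem (c = log_b(a), equal work at all levels), giving O(n log n).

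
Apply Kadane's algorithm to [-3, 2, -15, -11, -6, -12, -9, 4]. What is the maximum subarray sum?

Using Kadane's algorithm on [-3, 2, -15, -11, -6, -12, -9, 4]:

Scanning through the array:
Position 1 (value 2): max_ending_here = 2, max_so_far = 2
Position 2 (value -15): max_ending_here = -13, max_so_far = 2
Position 3 (value -11): max_ending_here = -11, max_so_far = 2
Position 4 (value -6): max_ending_here = -6, max_so_far = 2
Position 5 (value -12): max_ending_here = -12, max_so_far = 2
Position 6 (value -9): max_ending_here = -9, max_so_far = 2
Position 7 (value 4): max_ending_here = 4, max_so_far = 4

Maximum subarray: [4]
Maximum sum: 4

The maximum subarray is [4] with sum 4. This subarray runs from index 7 to index 7.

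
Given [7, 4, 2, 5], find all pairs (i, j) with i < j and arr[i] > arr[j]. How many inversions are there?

Finding inversions in [7, 4, 2, 5]:

(0, 1): arr[0]=7 > arr[1]=4
(0, 2): arr[0]=7 > arr[2]=2
(0, 3): arr[0]=7 > arr[3]=5
(1, 2): arr[1]=4 > arr[2]=2

Total inversions: 4

The array has 4 inversion(s): (0,1), (0,2), (0,3), (1,2). Each pair (i,j) satisfies i < j and arr[i] > arr[j].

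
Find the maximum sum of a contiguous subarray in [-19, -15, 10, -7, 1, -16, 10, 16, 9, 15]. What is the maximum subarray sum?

Using Kadane's algorithm on [-19, -15, 10, -7, 1, -16, 10, 16, 9, 15]:

Scanning through the array:
Position 1 (value -15): max_ending_here = -15, max_so_far = -15
Position 2 (value 10): max_ending_here = 10, max_so_far = 10
Position 3 (value -7): max_ending_here = 3, max_so_far = 10
Position 4 (value 1): max_ending_here = 4, max_so_far = 10
Position 5 (value -16): max_ending_here = -12, max_so_far = 10
Position 6 (value 10): max_ending_here = 10, max_so_far = 10
Position 7 (value 16): max_ending_here = 26, max_so_far = 26
Position 8 (value 9): max_ending_here = 35, max_so_far = 35
Position 9 (value 15): max_ending_here = 50, max_so_far = 50

Maximum subarray: [10, 16, 9, 15]
Maximum sum: 50

The maximum subarray is [10, 16, 9, 15] with sum 50. This subarray runs from index 6 to index 9.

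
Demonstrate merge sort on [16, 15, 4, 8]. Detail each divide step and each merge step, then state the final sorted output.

Merge sort trace:

Split: [16, 15, 4, 8] -> [16, 15] and [4, 8]
  Split: [16, 15] -> [16] and [15]
  Merge: [16] + [15] -> [15, 16]
  Split: [4, 8] -> [4] and [8]
  Merge: [4] + [8] -> [4, 8]
Merge: [15, 16] + [4, 8] -> [4, 8, 15, 16]

Final sorted array: [4, 8, 15, 16]

The merge sort proceeds by recursively splitting the array and merging sorted halves.
After all merges, the sorted array is [4, 8, 15, 16].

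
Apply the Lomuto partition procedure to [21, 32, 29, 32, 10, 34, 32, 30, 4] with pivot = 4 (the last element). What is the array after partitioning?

Lomuto partition with pivot = 4:

Initial array: [21, 32, 29, 32, 10, 34, 32, 30, 4]

arr[0]=21 > 4: no swap
arr[1]=32 > 4: no swap
arr[2]=29 > 4: no swap
arr[3]=32 > 4: no swap
arr[4]=10 > 4: no swap
arr[5]=34 > 4: no swap
arr[6]=32 > 4: no swap
arr[7]=30 > 4: no swap

Place pivot at position 0: [4, 32, 29, 32, 10, 34, 32, 30, 21]
Pivot position: 0

After partitioning with pivot 4, the array becomes [4, 32, 29, 32, 10, 34, 32, 30, 21]. The pivot is placed at index 0. All elements to the left of the pivot are <= 4, and all elements to the right are > 4.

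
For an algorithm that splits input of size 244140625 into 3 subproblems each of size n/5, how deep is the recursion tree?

For divide and conquer with division factor 5:

Problem sizes at each level:
Level 0: 244140625
Level 1: 48828125
Level 2: 9765625
Level 3: 1953125
Level 4: 390625
Level 5: 78125
Level 6: 15625
Level 7: 3125
Level 8: 625
Level 9: 125
Level 10: 25
Level 11: 5
Level 12: 1

The root is level 0 and the size-1 base case is level 12 (the tree spans levels 0 through 12, i.e. 13 levels counting the root), so the depth is the number of divisions: log_5(244140625) = 12

The recursion tree depth is log_5(244140625) = 12. At each level, the problem size is divided by 5, so it takes 12 divisions to reduce to a base case of size 1. The algorithm makes 3 recursive calls at each level.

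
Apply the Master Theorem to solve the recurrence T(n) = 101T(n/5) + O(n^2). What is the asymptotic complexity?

Master Theorem for T(n) = 101T(n/5) + O(n^2):

a = 101, b = 5, c = 2
log_b(a) = log_5(101) = 2.8675

Case 1: c = 2 < log_5(101) = 2.8675
T(n) = O(n^(log_5 101))

For T(n) = 101T(n/5) + O(n^2): log_5(101) = 2.8675. This is Case 1 of the Master Theorem (c < log_b(a), work dominated by leaves), giving O(n^(log_5 101)).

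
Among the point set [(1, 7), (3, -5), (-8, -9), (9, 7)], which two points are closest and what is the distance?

Computing all pairwise distances among 4 points:

d((1, 7), (3, -5)) = 12.1655
d((1, 7), (-8, -9)) = 18.3576
d((1, 7), (9, 7)) = 8.0 <-- minimum
d((3, -5), (-8, -9)) = 11.7047
d((3, -5), (9, 7)) = 13.4164
d((-8, -9), (9, 7)) = 23.3452

Closest pair: (1, 7) and (9, 7) with distance 8.0

The closest pair is (1, 7) and (9, 7) with Euclidean distance 8.0. For 4 points, brute-force pairwise comparison is shown above. For large n, the divide-and-conquer algorithm (sort by x, recurse on halves, check the dividing strip) achieves O(n log n).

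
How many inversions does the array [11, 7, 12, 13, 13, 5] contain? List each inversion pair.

Finding inversions in [11, 7, 12, 13, 13, 5]:

(0, 1): arr[0]=11 > arr[1]=7
(0, 5): arr[0]=11 > arr[5]=5
(1, 5): arr[1]=7 > arr[5]=5
(2, 5): arr[2]=12 > arr[5]=5
(3, 5): arr[3]=13 > arr[5]=5
(4, 5): arr[4]=13 > arr[5]=5

Total inversions: 6

The array has 6 inversion(s): (0,1), (0,5), (1,5), (2,5), (3,5), (4,5). Each pair (i,j) satisfies i < j and arr[i] > arr[j].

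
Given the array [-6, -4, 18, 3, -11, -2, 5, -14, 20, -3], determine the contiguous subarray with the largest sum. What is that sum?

Using Kadane's algorithm on [-6, -4, 18, 3, -11, -2, 5, -14, 20, -3]:

Scanning through the array:
Position 1 (value -4): max_ending_here = -4, max_so_far = -4
Position 2 (value 18): max_ending_here = 18, max_so_far = 18
Position 3 (value 3): max_ending_here = 21, max_so_far = 21
Position 4 (value -11): max_ending_here = 10, max_so_far = 21
Position 5 (value -2): max_ending_here = 8, max_so_far = 21
Position 6 (value 5): max_ending_here = 13, max_so_far = 21
Position 7 (value -14): max_ending_here = -1, max_so_far = 21
Position 8 (value 20): max_ending_here = 20, max_so_far = 21
Position 9 (value -3): max_ending_here = 17, max_so_far = 21

Maximum subarray: [18, 3]
Maximum sum: 21

The maximum subarray is [18, 3] with sum 21. This subarray runs from index 2 to index 3.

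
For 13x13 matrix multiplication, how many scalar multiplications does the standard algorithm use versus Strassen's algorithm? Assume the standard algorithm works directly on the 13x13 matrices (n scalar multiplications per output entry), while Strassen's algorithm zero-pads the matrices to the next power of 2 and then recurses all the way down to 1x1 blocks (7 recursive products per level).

Matrix multiplication for 13x13 matrices:

Strassen's algorithm requires power-of-2 dimensions. Pad 13x13 to 16x16 (next power of 2).

Standard algorithm: 13^3 = 2197 multiplications
Strassen's algorithm: 7^(log2(16)) = 7^4 = 2401 multiplications
Difference: 2197 - 2401 = -204 (Strassen uses MORE here due to padding overhead — for small or just-over-power-of-2 n, padding can outweigh the per-level savings)

Standard: 2197 multiplications (13^3). Strassen: 2401 multiplications (7^4, after padding to 16x16). Strassen reduces 8 recursive multiplications to 7 at each level.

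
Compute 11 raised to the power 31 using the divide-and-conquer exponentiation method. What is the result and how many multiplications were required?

Computing 11^31 by squaring (build up from 11^1; each line after the first costs one multiplication):

11^1 = 11
11^2 = (11^1)^2 = 11^2 = 121
11^3 = 11 * 11^2 = 11 * 121 = 1331
11^6 = (11^3)^2 = 1331^2 = 1771561
11^7 = 11 * 11^6 = 11 * 1771561 = 19487171
11^14 = (11^7)^2 = 19487171^2 = 379749833583241
11^15 = 11 * 11^14 = 11 * 379749833583241 = 4177248169415651
11^30 = (11^15)^2 = 4177248169415651^2 = 17449402268886407318558803753801
11^31 = 11 * 11^30 = 11 * 17449402268886407318558803753801 = 191943424957750480504146841291811

Result: 191943424957750480504146841291811
Multiplications needed: 8 (8 lines after 11^1)

11^31 = 191943424957750480504146841291811. Using exponentiation by squaring, this requires 8 multiplications. The key idea: if the exponent is even, square the half-power; if odd, multiply by the base once.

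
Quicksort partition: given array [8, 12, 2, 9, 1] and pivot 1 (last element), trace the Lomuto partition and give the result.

Lomuto partition with pivot = 1:

Initial array: [8, 12, 2, 9, 1]

arr[0]=8 > 1: no swap
arr[1]=12 > 1: no swap
arr[2]=2 > 1: no swap
arr[3]=9 > 1: no swap

Place pivot at position 0: [1, 12, 2, 9, 8]
Pivot position: 0

After partitioning with pivot 1, the array becomes [1, 12, 2, 9, 8]. The pivot is placed at index 0. All elements to the left of the pivot are <= 1, and all elements to the right are > 1.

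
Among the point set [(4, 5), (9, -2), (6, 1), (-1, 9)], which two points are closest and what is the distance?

Computing all pairwise distances among 4 points:

d((4, 5), (9, -2)) = 8.6023
d((4, 5), (6, 1)) = 4.4721
d((4, 5), (-1, 9)) = 6.4031
d((9, -2), (6, 1)) = 4.2426 <-- minimum
d((9, -2), (-1, 9)) = 14.8661
d((6, 1), (-1, 9)) = 10.6301

Closest pair: (9, -2) and (6, 1) with distance 4.2426

The closest pair is (9, -2) and (6, 1) with Euclidean distance 4.2426. For 4 points, brute-force pairwise comparison is shown above. For large n, the divide-and-conquer algorithm (sort by x, recurse on halves, check the dividing strip) achieves O(n log n).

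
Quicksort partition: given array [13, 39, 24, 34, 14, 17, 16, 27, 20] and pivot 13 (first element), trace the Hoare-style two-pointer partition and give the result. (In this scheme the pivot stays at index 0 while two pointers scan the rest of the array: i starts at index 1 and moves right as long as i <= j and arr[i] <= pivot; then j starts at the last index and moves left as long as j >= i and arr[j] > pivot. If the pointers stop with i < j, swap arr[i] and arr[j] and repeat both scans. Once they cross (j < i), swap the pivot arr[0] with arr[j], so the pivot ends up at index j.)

Hoare-style two-pointer partition with pivot = 13:

Initial array: [13, 39, 24, 34, 14, 17, 16, 27, 20]

Pointers start at i = 1, j = 8.
i ends at 1, j ends at 0: the pointers have crossed (j < i), so scanning stops.

j = 0, so swapping arr[0] with arr[j] leaves the pivot at position 0: [13, 39, 24, 34, 14, 17, 16, 27, 20]
Pivot position: 0

After partitioning with pivot 13, the array becomes [13, 39, 24, 34, 14, 17, 16, 27, 20]. The pivot is placed at index 0. All elements to the left of the pivot are <= 13, and all elements to the right are > 13.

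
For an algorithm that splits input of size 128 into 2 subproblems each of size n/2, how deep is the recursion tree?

For divide and conquer with division factor 2:

Problem sizes at each level:
Level 0: 128
Level 1: 64
Level 2: 32
Level 3: 16
Level 4: 8
Level 5: 4
Level 6: 2
Level 7: 1

The root is level 0 and the size-1 base case is level 7 (the tree spans levels 0 through 7, i.e. 8 levels counting the root), so the depth is the number of divisions: log_2(128) = 7

The recursion tree depth is log_2(128) = 7. At each level, the problem size is divided by 2, so it takes 7 divisions to reduce to a base case of size 1. The algorithm makes 2 recursive calls at each level.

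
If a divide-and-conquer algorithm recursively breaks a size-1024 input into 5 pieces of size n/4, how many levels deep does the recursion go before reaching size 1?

For divide and conquer with division factor 4:

Problem sizes at each level:
Level 0: 1024
Level 1: 256
Level 2: 64
Level 3: 16
Level 4: 4
Level 5: 1

The root is level 0 and the size-1 base case is level 5 (the tree spans levels 0 through 5, i.e. 6 levels counting the root), so the depth is the number of divisions: log_4(1024) = 5

The recursion tree depth is log_4(1024) = 5. At each level, the problem size is divided by 4, so it takes 5 divisions to reduce to a base case of size 1. The algorithm makes 5 recursive calls at each level.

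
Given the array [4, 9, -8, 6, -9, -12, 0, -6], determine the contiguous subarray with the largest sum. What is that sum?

Using Kadane's algorithm on [4, 9, -8, 6, -9, -12, 0, -6]:

Scanning through the array:
Position 1 (value 9): max_ending_here = 13, max_so_far = 13
Position 2 (value -8): max_ending_here = 5, max_so_far = 13
Position 3 (value 6): max_ending_here = 11, max_so_far = 13
Position 4 (value -9): max_ending_here = 2, max_so_far = 13
Position 5 (value -12): max_ending_here = -10, max_so_far = 13
Position 6 (value 0): max_ending_here = 0, max_so_far = 13
Position 7 (value -6): max_ending_here = -6, max_so_far = 13

Maximum subarray: [4, 9]
Maximum sum: 13

The maximum subarray is [4, 9] with sum 13. This subarray runs from index 0 to index 1.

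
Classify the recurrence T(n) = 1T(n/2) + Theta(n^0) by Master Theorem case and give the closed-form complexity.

Master Theorem for T(n) = 1T(n/2) + O(n^0):

a = 1, b = 2, c = 0
log_b(a) = log_2(1) = 0.0000

Case 2: c = 0 = log_2(1) = 0.0000
T(n) = O(n^0 log n) = O(log n)

For T(n) = 1T(n/2) + O(n^0): log_2(1) = 0.0000. This is Case 2 of the Master Theorem (c = log_b(a), equal work at all levels), giving O(log n).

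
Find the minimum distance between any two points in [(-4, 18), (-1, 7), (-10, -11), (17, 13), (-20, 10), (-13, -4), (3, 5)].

Computing all pairwise distances among 7 points:

d((-4, 18), (-1, 7)) = 11.4018
d((-4, 18), (-10, -11)) = 29.6142
d((-4, 18), (17, 13)) = 21.587
d((-4, 18), (-20, 10)) = 17.8885
d((-4, 18), (-13, -4)) = 23.7697
d((-4, 18), (3, 5)) = 14.7648
d((-1, 7), (-10, -11)) = 20.1246
d((-1, 7), (17, 13)) = 18.9737
d((-1, 7), (-20, 10)) = 19.2354
d((-1, 7), (-13, -4)) = 16.2788
d((-1, 7), (3, 5)) = 4.4721 <-- minimum
d((-10, -11), (17, 13)) = 36.1248
d((-10, -11), (-20, 10)) = 23.2594
d((-10, -11), (-13, -4)) = 7.6158
d((-10, -11), (3, 5)) = 20.6155
d((17, 13), (-20, 10)) = 37.1214
d((17, 13), (-13, -4)) = 34.4819
d((17, 13), (3, 5)) = 16.1245
d((-20, 10), (-13, -4)) = 15.6525
d((-20, 10), (3, 5)) = 23.5372
d((-13, -4), (3, 5)) = 18.3576

Closest pair: (-1, 7) and (3, 5) with distance 4.4721

The closest pair is (-1, 7) and (3, 5) with Euclidean distance 4.4721. For 7 points, brute-force pairwise comparison is shown above. For large n, the divide-and-conquer algorithm (sort by x, recurse on halves, check the dividing strip) achieves O(n log n).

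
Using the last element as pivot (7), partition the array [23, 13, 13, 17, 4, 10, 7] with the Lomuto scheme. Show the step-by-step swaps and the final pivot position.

Lomuto partition with pivot = 7:

Initial array: [23, 13, 13, 17, 4, 10, 7]

arr[0]=23 > 7: no swap
arr[1]=13 > 7: no swap
arr[2]=13 > 7: no swap
arr[3]=17 > 7: no swap
arr[4]=4 <= 7: swap with position 0, array becomes [4, 13, 13, 17, 23, 10, 7]
arr[5]=10 > 7: no swap

Place pivot at position 1: [4, 7, 13, 17, 23, 10, 13]
Pivot position: 1

After partitioning with pivot 7, the array becomes [4, 7, 13, 17, 23, 10, 13]. The pivot is placed at index 1. All elements to the left of the pivot are <= 7, and all elements to the right are > 7.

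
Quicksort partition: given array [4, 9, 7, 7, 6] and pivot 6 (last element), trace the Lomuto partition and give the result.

Lomuto partition with pivot = 6:

Initial array: [4, 9, 7, 7, 6]

arr[0]=4 <= 6: swap with position 0, array becomes [4, 9, 7, 7, 6]
arr[1]=9 > 6: no swap
arr[2]=7 > 6: no swap
arr[3]=7 > 6: no swap

Place pivot at position 1: [4, 6, 7, 7, 9]
Pivot position: 1

After partitioning with pivot 6, the array becomes [4, 6, 7, 7, 9]. The pivot is placed at index 1. All elements to the left of the pivot are <= 6, and all elements to the right are > 6.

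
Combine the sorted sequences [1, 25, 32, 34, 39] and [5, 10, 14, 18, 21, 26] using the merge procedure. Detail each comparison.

Merging process:

Compare 1 vs 5: take 1 from left. Merged: [1]
Compare 25 vs 5: take 5 from right. Merged: [1, 5]
Compare 25 vs 10: take 10 from right. Merged: [1, 5, 10]
Compare 25 vs 14: take 14 from right. Merged: [1, 5, 10, 14]
Compare 25 vs 18: take 18 from right. Merged: [1, 5, 10, 14, 18]
Compare 25 vs 21: take 21 from right. Merged: [1, 5, 10, 14, 18, 21]
Compare 25 vs 26: take 25 from left. Merged: [1, 5, 10, 14, 18, 21, 25]
Compare 32 vs 26: take 26 from right. Merged: [1, 5, 10, 14, 18, 21, 25, 26]
Append remaining from left: [32, 34, 39]. Merged: [1, 5, 10, 14, 18, 21, 25, 26, 32, 34, 39]

Final merged array: [1, 5, 10, 14, 18, 21, 25, 26, 32, 34, 39]
Total comparisons: 8

The merged array is [1, 5, 10, 14, 18, 21, 25, 26, 32, 34, 39], requiring 8 comparisons. The merge step runs in O(n) time where n is the total number of elements.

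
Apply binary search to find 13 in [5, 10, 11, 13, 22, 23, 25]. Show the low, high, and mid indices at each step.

Binary search for 13 in [5, 10, 11, 13, 22, 23, 25]:

lo=0, hi=6, mid=3, arr[mid]=13 -> Found target at index 3!

Binary search finds 13 at index 3 after 1 comparisons. The search repeatedly halves the search space by comparing with the middle element.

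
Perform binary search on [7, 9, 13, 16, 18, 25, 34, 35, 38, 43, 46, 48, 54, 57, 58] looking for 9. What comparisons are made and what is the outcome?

Binary search for 9 in [7, 9, 13, 16, 18, 25, 34, 35, 38, 43, 46, 48, 54, 57, 58]:

lo=0, hi=14, mid=7, arr[mid]=35 -> 35 > 9, search left half
lo=0, hi=6, mid=3, arr[mid]=16 -> 16 > 9, search left half
lo=0, hi=2, mid=1, arr[mid]=9 -> Found target at index 1!

Binary search finds 9 at index 1 after 3 comparisons. The search repeatedly halves the search space by comparing with the middle element.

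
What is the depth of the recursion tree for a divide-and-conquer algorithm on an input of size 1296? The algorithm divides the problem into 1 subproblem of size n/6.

For divide and conquer with division factor 6:

Problem sizes at each level:
Level 0: 1296
Level 1: 216
Level 2: 36
Level 3: 6
Level 4: 1

The root is level 0 and the size-1 base case is level 4 (the tree spans levels 0 through 4, i.e. 5 levels counting the root), so the depth is the number of divisions: log_6(1296) = 4

The recursion tree depth is log_6(1296) = 4. At each level, the problem size is divided by 6, so it takes 4 divisions to reduce to a base case of size 1. The algorithm makes 1 recursive call at each level.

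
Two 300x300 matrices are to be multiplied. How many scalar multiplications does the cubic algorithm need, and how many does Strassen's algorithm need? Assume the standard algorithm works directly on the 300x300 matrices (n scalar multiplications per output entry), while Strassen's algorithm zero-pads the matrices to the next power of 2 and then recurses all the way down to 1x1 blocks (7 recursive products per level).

Matrix multiplication for 300x300 matrices:

Strassen's algorithm requires power-of-2 dimensions. Pad 300x300 to 512x512 (next power of 2).

Standard algorithm: 300^3 = 27000000 multiplications
Strassen's algorithm: 7^(log2(512)) = 7^9 = 40353607 multiplications
Difference: 27000000 - 40353607 = -13353607 (Strassen uses MORE here due to padding overhead — for small or just-over-power-of-2 n, padding can outweigh the per-level savings)

Standard: 27000000 multiplications (300^3). Strassen: 40353607 multiplications (7^9, after padding to 512x512). Strassen reduces 8 recursive multiplications to 7 at each level.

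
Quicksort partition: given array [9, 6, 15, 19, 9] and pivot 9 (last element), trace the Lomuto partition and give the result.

Lomuto partition with pivot = 9:

Initial array: [9, 6, 15, 19, 9]

arr[0]=9 <= 9: swap with position 0, array becomes [9, 6, 15, 19, 9]
arr[1]=6 <= 9: swap with position 1, array becomes [9, 6, 15, 19, 9]
arr[2]=15 > 9: no swap
arr[3]=19 > 9: no swap

Place pivot at position 2: [9, 6, 9, 19, 15]
Pivot position: 2

After partitioning with pivot 9, the array becomes [9, 6, 9, 19, 15]. The pivot is placed at index 2. All elements to the left of the pivot are <= 9, and all elements to the right are > 9.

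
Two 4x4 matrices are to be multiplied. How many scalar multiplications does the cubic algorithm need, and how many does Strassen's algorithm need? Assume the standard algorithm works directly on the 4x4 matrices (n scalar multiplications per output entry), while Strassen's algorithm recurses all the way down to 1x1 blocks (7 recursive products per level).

Matrix multiplication for 4x4 matrices:

Standard algorithm: 4^3 = 64 multiplications
Strassen's algorithm: 7^(log2(4)) = 7^2 = 49 multiplications
Savings: 64 - 49 = 15 multiplications

Standard: 64 multiplications (4^3). Strassen: 49 multiplications (7^2). Strassen reduces 8 recursive multiplications to 7 at each level.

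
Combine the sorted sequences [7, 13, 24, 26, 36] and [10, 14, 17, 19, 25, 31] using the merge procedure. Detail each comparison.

Merging process:

Compare 7 vs 10: take 7 from left. Merged: [7]
Compare 13 vs 10: take 10 from right. Merged: [7, 10]
Compare 13 vs 14: take 13 from left. Merged: [7, 10, 13]
Compare 24 vs 14: take 14 from right. Merged: [7, 10, 13, 14]
Compare 24 vs 17: take 17 from right. Merged: [7, 10, 13, 14, 17]
Compare 24 vs 19: take 19 from right. Merged: [7, 10, 13, 14, 17, 19]
Compare 24 vs 25: take 24 from left. Merged: [7, 10, 13, 14, 17, 19, 24]
Compare 26 vs 25: take 25 from right. Merged: [7, 10, 13, 14, 17, 19, 24, 25]
Compare 26 vs 31: take 26 from left. Merged: [7, 10, 13, 14, 17, 19, 24, 25, 26]
Compare 36 vs 31: take 31 from right. Merged: [7, 10, 13, 14, 17, 19, 24, 25, 26, 31]
Append remaining from left: [36]. Merged: [7, 10, 13, 14, 17, 19, 24, 25, 26, 31, 36]

Final merged array: [7, 10, 13, 14, 17, 19, 24, 25, 26, 31, 36]
Total comparisons: 10

The merged array is [7, 10, 13, 14, 17, 19, 24, 25, 26, 31, 36], requiring 10 comparisons. The merge step runs in O(n) time where n is the total number of elements.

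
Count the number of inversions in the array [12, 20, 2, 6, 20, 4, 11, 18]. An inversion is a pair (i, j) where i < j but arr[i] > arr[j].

Finding inversions in [12, 20, 2, 6, 20, 4, 11, 18]:

(0, 2): arr[0]=12 > arr[2]=2
(0, 3): arr[0]=12 > arr[3]=6
(0, 5): arr[0]=12 > arr[5]=4
(0, 6): arr[0]=12 > arr[6]=11
(1, 2): arr[1]=20 > arr[2]=2
(1, 3): arr[1]=20 > arr[3]=6
(1, 5): arr[1]=20 > arr[5]=4
(1, 6): arr[1]=20 > arr[6]=11
(1, 7): arr[1]=20 > arr[7]=18
(3, 5): arr[3]=6 > arr[5]=4
(4, 5): arr[4]=20 > arr[5]=4
(4, 6): arr[4]=20 > arr[6]=11
(4, 7): arr[4]=20 > arr[7]=18

Total inversions: 13

The array has 13 inversion(s): (0,2), (0,3), (0,5), (0,6), (1,2), (1,3), (1,5), (1,6), (1,7), (3,5), (4,5), (4,6), (4,7). Each pair (i,j) satisfies i < j and arr[i] > arr[j].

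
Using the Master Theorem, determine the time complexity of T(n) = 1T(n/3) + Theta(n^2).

Master Theorem for T(n) = 1T(n/3) + O(n^2):

a = 1, b = 3, c = 2
log_b(a) = log_3(1) = 0.0000

Case 3: c = 2 > log_3(1) = 0.0000
T(n) = O(n^2) = O(n^2)

For T(n) = 1T(n/3) + O(n^2): log_3(1) = 0.0000. This is Case 3 of the Master Theorem (c > log_b(a), work dominated by root), giving O(n^2).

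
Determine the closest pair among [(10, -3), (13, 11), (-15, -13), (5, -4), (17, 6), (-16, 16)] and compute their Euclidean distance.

Computing all pairwise distances among 6 points:

d((10, -3), (13, 11)) = 14.3178
d((10, -3), (-15, -13)) = 26.9258
d((10, -3), (5, -4)) = 5.099 <-- minimum
d((10, -3), (17, 6)) = 11.4018
d((10, -3), (-16, 16)) = 32.2025
d((13, 11), (-15, -13)) = 36.8782
d((13, 11), (5, -4)) = 17.0
d((13, 11), (17, 6)) = 6.4031
d((13, 11), (-16, 16)) = 29.4279
d((-15, -13), (5, -4)) = 21.9317
d((-15, -13), (17, 6)) = 37.2156
d((-15, -13), (-16, 16)) = 29.0172
d((5, -4), (17, 6)) = 15.6205
d((5, -4), (-16, 16)) = 29.0
d((17, 6), (-16, 16)) = 34.4819

Closest pair: (10, -3) and (5, -4) with distance 5.099

The closest pair is (10, -3) and (5, -4) with Euclidean distance 5.099. For 6 points, brute-force pairwise comparison is shown above. For large n, the divide-and-conquer algorithm (sort by x, recurse on halves, check the dividing strip) achieves O(n log n).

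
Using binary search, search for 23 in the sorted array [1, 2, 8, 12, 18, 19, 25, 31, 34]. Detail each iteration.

Binary search for 23 in [1, 2, 8, 12, 18, 19, 25, 31, 34]:

lo=0, hi=8, mid=4, arr[mid]=18 -> 18 < 23, search right half
lo=5, hi=8, mid=6, arr[mid]=25 -> 25 > 23, search left half
lo=5, hi=5, mid=5, arr[mid]=19 -> 19 < 23, search right half
lo=6 > hi=5, target 23 not found

Binary search determines that 23 is not in the array after 3 comparisons. The search space was exhausted without finding the target.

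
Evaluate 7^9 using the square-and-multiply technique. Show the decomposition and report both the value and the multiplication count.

Computing 7^9 by squaring (build up from 7^1; each line after the first costs one multiplication):

7^1 = 7
7^2 = (7^1)^2 = 7^2 = 49
7^4 = (7^2)^2 = 49^2 = 2401
7^8 = (7^4)^2 = 2401^2 = 5764801
7^9 = 7 * 7^8 = 7 * 5764801 = 40353607

Result: 40353607
Multiplications needed: 4 (4 lines after 7^1)

7^9 = 40353607. Using exponentiation by squaring, this requires 4 multiplications. The key idea: if the exponent is even, square the half-power; if odd, multiply by the base once.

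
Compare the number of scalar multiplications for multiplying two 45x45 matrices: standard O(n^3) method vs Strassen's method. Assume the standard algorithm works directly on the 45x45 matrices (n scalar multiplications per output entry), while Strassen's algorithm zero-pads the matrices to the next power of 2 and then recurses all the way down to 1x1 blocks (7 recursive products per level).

Matrix multiplication for 45x45 matrices:

Strassen's algorithm requires power-of-2 dimensions. Pad 45x45 to 64x64 (next power of 2).

Standard algorithm: 45^3 = 91125 multiplications
Strassen's algorithm: 7^(log2(64)) = 7^6 = 117649 multiplications
Difference: 91125 - 117649 = -26524 (Strassen uses MORE here due to padding overhead — for small or just-over-power-of-2 n, padding can outweigh the per-level savings)

Standard: 91125 multiplications (45^3). Strassen: 117649 multiplications (7^6, after padding to 64x64). Strassen reduces 8 recursive multiplications to 7 at each level.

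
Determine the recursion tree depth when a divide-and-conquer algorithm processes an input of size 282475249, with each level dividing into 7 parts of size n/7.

For divide and conquer with division factor 7:

Problem sizes at each level:
Level 0: 282475249
Level 1: 40353607
Level 2: 5764801
Level 3: 823543
Level 4: 117649
Level 5: 16807
Level 6: 2401
Level 7: 343
Level 8: 49
Level 9: 7
Level 10: 1

The root is level 0 and the size-1 base case is level 10 (the tree spans levels 0 through 10, i.e. 11 levels counting the root), so the depth is the number of divisions: log_7(282475249) = 10

The recursion tree depth is log_7(282475249) = 10. At each level, the problem size is divided by 7, so it takes 10 divisions to reduce to a base case of size 1. The algorithm makes 7 recursive calls at each level.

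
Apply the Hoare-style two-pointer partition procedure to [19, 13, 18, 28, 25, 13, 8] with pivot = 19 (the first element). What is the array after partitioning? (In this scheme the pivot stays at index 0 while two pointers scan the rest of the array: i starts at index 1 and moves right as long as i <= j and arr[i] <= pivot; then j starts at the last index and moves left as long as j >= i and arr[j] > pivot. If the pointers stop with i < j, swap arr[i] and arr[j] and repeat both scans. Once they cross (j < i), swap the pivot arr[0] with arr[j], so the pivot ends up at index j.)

Hoare-style two-pointer partition with pivot = 19:

Initial array: [19, 13, 18, 28, 25, 13, 8]

Pointers start at i = 1, j = 6.
i stops at index 3 (arr[3]=28 > 19), j stops at index 6 (arr[6]=8 <= 19): swap arr[3] and arr[6], array becomes [19, 13, 18, 8, 25, 13, 28]
i stops at index 4 (arr[4]=25 > 19), j stops at index 5 (arr[5]=13 <= 19): swap arr[4] and arr[5], array becomes [19, 13, 18, 8, 13, 25, 28]
i ends at 5, j ends at 4: the pointers have crossed (j < i), so scanning stops.

Swap pivot arr[0] with arr[4] to place pivot at position 4: [13, 13, 18, 8, 19, 25, 28]
Pivot position: 4

After partitioning with pivot 19, the array becomes [13, 13, 18, 8, 19, 25, 28]. The pivot is placed at index 4. All elements to the left of the pivot are <= 19, and all elements to the right are > 19.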